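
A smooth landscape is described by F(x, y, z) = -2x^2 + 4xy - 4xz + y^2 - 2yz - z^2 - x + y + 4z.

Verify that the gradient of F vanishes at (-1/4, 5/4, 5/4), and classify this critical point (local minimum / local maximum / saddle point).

∇F = (-4x + 4y - 4z - 1, 4x + 2y - 2z + 1, -4x - 2y - 2z + 4); substituting (-1/4, 5/4, 5/4) gives ∇F = (0, 0, 0), so (-1/4, 5/4, 5/4) is indeed a critical point.
The Hessian is constant: H = [[-4, 4, -4], [4, 2, -2], [-4, -2, -2]].
Leading principal minors: Δ₁ = -4, Δ₂ = -24, Δ₃ = 96.
The minors fit neither the all-positive nor the alternating-sign pattern, so H is indefinite: a saddle point.

saddle point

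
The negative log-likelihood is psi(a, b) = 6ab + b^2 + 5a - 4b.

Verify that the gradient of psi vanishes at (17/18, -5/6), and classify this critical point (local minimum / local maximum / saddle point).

saddle point

∇psi = (6b + 5, 6a + 2b - 4); substituting (17/18, -5/6) gives ∇psi = (0, 0), so (17/18, -5/6) is indeed a critical point.
The Hessian of psi is constant: H = [[0, 6], [6, 2]].
det(H) = 0·2 − 6² = -36.
Since det(H) < 0, H is indefinite and the critical point is a saddle point.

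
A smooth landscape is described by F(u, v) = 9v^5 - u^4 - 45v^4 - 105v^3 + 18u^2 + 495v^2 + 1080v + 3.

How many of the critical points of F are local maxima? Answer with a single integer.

4

F separates as a function of u plus a function of v, so ∇F=0 decouples.
∂F/∂u = -4u(u - 3)(u + 3) = 0 at u ∈ {-3, 0, 3}; ∂F/∂v = 45(v - 4)(v - 3)(v + 1)(v + 2) = 0 at v ∈ {-2, -1, 3, 4}.
The Hessian is diagonal: diag(F_uu, F_vv). Second derivatives: F_uu(-3)=-72, F_uu(0)=36, F_uu(3)=-72; F_vv(-2)=-1350, F_vv(-1)=900, F_vv(3)=-900, F_vv(4)=1350.
Local maxima occur where both diagonal entries negative: (-3, -2), (-3, 3), (3, -2), (3, 3). Count: 4.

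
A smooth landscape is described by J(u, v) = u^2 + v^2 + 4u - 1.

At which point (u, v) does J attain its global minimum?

(-2, 0)

J(u,v) separates as P(u) + Q(v) − 1, so its minimum is min P + min Q − 1.
P'(u) = 2u + 4 vanishes at u ∈ {-2}; Q'(v) = 2v vanishes at v ∈ {0}.
Local minima of P (where P''>0): P(-2)=-4. Local minima of Q: Q(0)=0.
So the global minimum of J is P(-2) + Q(0) − 1 = -4 + 0 − 1 = -5, attained at (-2, 0).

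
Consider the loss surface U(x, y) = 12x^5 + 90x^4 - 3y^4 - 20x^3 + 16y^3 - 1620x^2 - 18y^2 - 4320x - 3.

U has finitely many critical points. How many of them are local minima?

U separates as a function of x plus a function of y, so ∇U=0 decouples.
∂U/∂x = 60(x - 3)(x + 2)(x + 3)(x + 4) = 0 at x ∈ {-4, -3, -2, 3}; ∂U/∂y = -12y(y - 3)(y - 1) = 0 at y ∈ {0, 1, 3}.
The Hessian is diagonal: diag(U_xx, U_yy). Second derivatives: U_xx(-4)=-840, U_xx(-3)=360, U_xx(-2)=-600, U_xx(3)=12600; U_yy(0)=-36, U_yy(1)=24, U_yy(3)=-72.
Local minima occur where both diagonal entries positive: (-3, 1), (3, 1). Count: 2.

2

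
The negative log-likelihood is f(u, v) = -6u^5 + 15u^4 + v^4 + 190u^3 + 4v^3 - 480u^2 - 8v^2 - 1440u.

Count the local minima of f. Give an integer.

4

f separates as a function of u plus a function of v, so ∇f=0 decouples.
∂f/∂u = -30(u - 4)(u - 3)(u + 1)(u + 4) = 0 at u ∈ {-4, -1, 3, 4}; ∂f/∂v = 4v(v - 1)(v + 4) = 0 at v ∈ {-4, 0, 1}.
The Hessian is diagonal: diag(f_uu, f_vv). Second derivatives: f_uu(-4)=5040, f_uu(-1)=-1800, f_uu(3)=840, f_uu(4)=-1200; f_vv(-4)=80, f_vv(0)=-16, f_vv(1)=20.
Local minima occur where both diagonal entries positive: (-4, -4), (-4, 1), (3, -4), (3, 1). Count: 4.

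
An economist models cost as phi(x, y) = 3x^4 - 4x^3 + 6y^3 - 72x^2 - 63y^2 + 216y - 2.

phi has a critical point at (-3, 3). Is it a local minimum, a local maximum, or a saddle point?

saddle point

The mixed partial ∂²phi/∂x∂y is 0, so the Hessian at any point is diag(phi_xx, phi_yy) = diag(12(3x^2 - 2x - 12), 18(2y - 7)).
At (-3, 3): H = diag(252, -18).
The eigenvalues have opposite signs, so H is indefinite: a saddle point.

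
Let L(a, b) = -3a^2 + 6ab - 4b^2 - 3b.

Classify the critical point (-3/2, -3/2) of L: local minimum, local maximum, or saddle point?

The Hessian of L is constant: H = [[-6, 6], [6, -8]].
det(H) = (-6)·(-8) − 6² = 12.
det(H) > 0 and tr(H) = -14 < 0, so H is negative definite and the point is a local maximum.

local maximum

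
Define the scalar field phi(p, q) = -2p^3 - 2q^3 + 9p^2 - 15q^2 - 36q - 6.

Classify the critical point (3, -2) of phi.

local maximum

The mixed partial ∂²phi/∂p∂q is 0, so the Hessian at any point is diag(phi_pp, phi_qq) = diag(6(-2p + 3), -6(2q + 5)).
At (3, -2): H = diag(-18, -6).
Both eigenvalues are negative, so H is negative definite: a local maximum.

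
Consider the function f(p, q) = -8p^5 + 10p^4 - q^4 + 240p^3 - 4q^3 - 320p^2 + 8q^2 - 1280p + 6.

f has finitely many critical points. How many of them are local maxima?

4

f separates as a function of p plus a function of q, so ∇f=0 decouples.
∂f/∂p = -40(p - 4)(p - 2)(p + 1)(p + 4) = 0 at p ∈ {-4, -1, 2, 4}; ∂f/∂q = -4q(q - 1)(q + 4) = 0 at q ∈ {-4, 0, 1}.
The Hessian is diagonal: diag(f_pp, f_qq). Second derivatives: f_pp(-4)=5760, f_pp(-1)=-1800, f_pp(2)=1440, f_pp(4)=-3200; f_qq(-4)=-80, f_qq(0)=16, f_qq(1)=-20.
Local maxima occur where both diagonal entries negative: (-1, -4), (-1, 1), (4, -4), (4, 1). Count: 4.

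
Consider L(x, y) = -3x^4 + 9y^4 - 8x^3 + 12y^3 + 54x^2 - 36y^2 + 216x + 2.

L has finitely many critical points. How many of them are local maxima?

2

L separates as a function of x plus a function of y, so ∇L=0 decouples.
∂L/∂x = -12(x - 3)(x + 2)(x + 3) = 0 at x ∈ {-3, -2, 3}; ∂L/∂y = 36y(y - 1)(y + 2) = 0 at y ∈ {-2, 0, 1}.
The Hessian is diagonal: diag(L_xx, L_yy). Second derivatives: L_xx(-3)=-72, L_xx(-2)=60, L_xx(3)=-360; L_yy(-2)=216, L_yy(0)=-72, L_yy(1)=108.
Local maxima occur where both diagonal entries negative: (-3, 0), (3, 0). Count: 2.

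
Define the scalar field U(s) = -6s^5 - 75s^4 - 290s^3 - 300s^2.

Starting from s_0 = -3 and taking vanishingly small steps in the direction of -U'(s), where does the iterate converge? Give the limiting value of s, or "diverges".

U'(s) = -30s(s + 1)(s + 4)(s + 5), so U'(-3) = -360.
Gradient descent moves in the -U' direction, i.e. s is increasing.
The nearest critical point in that direction is s = -1, where U'' = 360 > 0 (a local minimum). The iterate converges there.

-1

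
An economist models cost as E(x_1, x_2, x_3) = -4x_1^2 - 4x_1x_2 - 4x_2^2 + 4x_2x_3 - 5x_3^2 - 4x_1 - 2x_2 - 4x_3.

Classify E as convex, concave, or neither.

E is quadratic, so its Hessian is the constant matrix H = [[-8, -4, 0], [-4, -8, 4], [0, 4, -10]].
Leading principal minors: -8, 48, -352.
Signs alternate −, +, − ⇒ H ≺ 0 ⇒ concave.

concave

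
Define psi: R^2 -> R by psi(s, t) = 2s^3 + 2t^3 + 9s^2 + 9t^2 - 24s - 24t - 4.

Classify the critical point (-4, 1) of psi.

saddle point

The mixed partial ∂²psi/∂s∂t is 0, so the Hessian at any point is diag(psi_ss, psi_tt) = diag(6(2s + 3), 6(2t + 3)).
At (-4, 1): H = diag(-30, 30).
The eigenvalues have opposite signs, so H is indefinite: a saddle point.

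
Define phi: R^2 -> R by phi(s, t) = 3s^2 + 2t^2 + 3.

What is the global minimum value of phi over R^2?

3

phi(s,t) separates as P(s) + Q(t) + 3, so its minimum is min P + min Q + 3.
P'(s) = 6s vanishes at s ∈ {0}; Q'(t) = 4t vanishes at t ∈ {0}.
Local minima of P (where P''>0): P(0)=0. Local minima of Q: Q(0)=0.
So the global minimum of phi is P(0) + Q(0) + 3 = 0 + 0 + 3 = 3, attained at (0, 0).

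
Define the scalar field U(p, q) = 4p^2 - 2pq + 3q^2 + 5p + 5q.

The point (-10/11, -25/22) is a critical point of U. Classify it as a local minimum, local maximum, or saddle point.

local minimum

The Hessian of U is constant: H = [[8, -2], [-2, 6]].
det(H) = 8·6 − (-2)² = 44.
det(H) > 0 and tr(H) = 14 > 0, so H is positive definite and the point is a local minimum.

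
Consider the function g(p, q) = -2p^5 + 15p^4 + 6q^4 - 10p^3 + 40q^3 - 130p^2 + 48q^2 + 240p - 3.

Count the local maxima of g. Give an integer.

g separates as a function of p plus a function of q, so ∇g=0 decouples.
∂g/∂p = -10(p - 4)(p - 3)(p - 1)(p + 2) = 0 at p ∈ {-2, 1, 3, 4}; ∂g/∂q = 24q(q + 1)(q + 4) = 0 at q ∈ {-4, -1, 0}.
The Hessian is diagonal: diag(g_pp, g_qq). Second derivatives: g_pp(-2)=900, g_pp(1)=-180, g_pp(3)=100, g_pp(4)=-180; g_qq(-4)=288, g_qq(-1)=-72, g_qq(0)=96.
Local maxima occur where both diagonal entries negative: (1, -1), (4, -1). Count: 2.

2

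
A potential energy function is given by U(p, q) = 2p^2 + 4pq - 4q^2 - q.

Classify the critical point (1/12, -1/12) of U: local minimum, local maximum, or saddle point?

saddle point

The Hessian of U is constant: H = [[4, 4], [4, -8]].
det(H) = 4·(-8) − 4² = -48.
Since det(H) < 0, H is indefinite and the critical point is a saddle point.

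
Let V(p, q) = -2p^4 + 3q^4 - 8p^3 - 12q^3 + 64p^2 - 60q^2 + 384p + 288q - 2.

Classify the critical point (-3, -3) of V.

The mixed partial ∂²V/∂p∂q is 0, so the Hessian at any point is diag(V_pp, V_qq) = diag(8(-3p^2 - 6p + 16), 12(3q^2 - 6q - 10)).
At (-3, -3): H = diag(56, 420).
Both eigenvalues are positive, so H is positive definite: a local minimum.

local minimum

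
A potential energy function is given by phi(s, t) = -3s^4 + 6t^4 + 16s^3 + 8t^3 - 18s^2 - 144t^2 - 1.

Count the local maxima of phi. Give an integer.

2

phi separates as a function of s plus a function of t, so ∇phi=0 decouples.
∂phi/∂s = -12s(s - 3)(s - 1) = 0 at s ∈ {0, 1, 3}; ∂phi/∂t = 24t(t - 3)(t + 4) = 0 at t ∈ {-4, 0, 3}.
The Hessian is diagonal: diag(phi_ss, phi_tt). Second derivatives: phi_ss(0)=-36, phi_ss(1)=24, phi_ss(3)=-72; phi_tt(-4)=672, phi_tt(0)=-288, phi_tt(3)=504.
Local maxima occur where both diagonal entries negative: (0, 0), (3, 0). Count: 2.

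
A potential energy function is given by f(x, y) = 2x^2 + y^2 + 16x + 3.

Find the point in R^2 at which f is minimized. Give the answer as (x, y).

(-4, 0)

f(x,y) separates as P(x) + Q(y) + 3, so its minimum is min P + min Q + 3.
P'(x) = 4x + 16 vanishes at x ∈ {-4}; Q'(y) = 2y vanishes at y ∈ {0}.
Local minima of P (where P''>0): P(-4)=-32. Local minima of Q: Q(0)=0.
So the global minimum of f is P(-4) + Q(0) + 3 = -32 + 0 + 3 = -29, attained at (-4, 0).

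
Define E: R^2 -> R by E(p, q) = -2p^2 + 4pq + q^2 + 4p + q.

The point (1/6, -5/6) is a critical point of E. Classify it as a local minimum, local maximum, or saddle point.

saddle point

The Hessian of E is constant: H = [[-4, 4], [4, 2]].
det(H) = (-4)·2 − 4² = -24.
Since det(H) < 0, H is indefinite and the critical point is a saddle point.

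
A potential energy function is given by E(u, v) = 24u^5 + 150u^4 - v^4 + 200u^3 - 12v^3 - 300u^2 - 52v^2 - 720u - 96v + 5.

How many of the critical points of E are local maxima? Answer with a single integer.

E separates as a function of u plus a function of v, so ∇E=0 decouples.
∂E/∂u = 120(u - 1)(u + 1)(u + 2)(u + 3) = 0 at u ∈ {-3, -2, -1, 1}; ∂E/∂v = -4(v + 2)(v + 3)(v + 4) = 0 at v ∈ {-4, -3, -2}.
The Hessian is diagonal: diag(E_uu, E_vv). Second derivatives: E_uu(-3)=-960, E_uu(-2)=360, E_uu(-1)=-480, E_uu(1)=2880; E_vv(-4)=-8, E_vv(-3)=4, E_vv(-2)=-8.
Local maxima occur where both diagonal entries negative: (-3, -4), (-3, -2), (-1, -4), (-1, -2). Count: 4.

4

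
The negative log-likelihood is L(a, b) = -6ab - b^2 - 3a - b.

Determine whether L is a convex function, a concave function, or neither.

neither

L is quadratic, so its Hessian is the constant matrix H = [[0, -6], [-6, -2]].
det(H) = -36, tr(H) = -2.
det(H) < 0, so H is indefinite: neither convex nor concave.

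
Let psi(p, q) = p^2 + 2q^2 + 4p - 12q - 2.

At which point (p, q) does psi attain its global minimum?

(-2, 3)

psi(p,q) separates as A(p) + B(q) − 2, so its minimum is min A + min B − 2.
A'(p) = 2p + 4 vanishes at p ∈ {-2}; B'(q) = 4q - 12 vanishes at q ∈ {3}.
Local minima of A (where A''>0): A(-2)=-4. Local minima of B: B(3)=-18.
So the global minimum of psi is A(-2) + B(3) − 2 = -4 − 18 − 2 = -24, attained at (-2, 3).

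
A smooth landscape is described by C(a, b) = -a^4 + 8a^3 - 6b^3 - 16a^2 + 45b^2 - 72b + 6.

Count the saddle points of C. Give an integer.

3

C separates as a function of a plus a function of b, so ∇C=0 decouples.
∂C/∂a = -4a(a - 4)(a - 2) = 0 at a ∈ {0, 2, 4}; ∂C/∂b = -18(b - 4)(b - 1) = 0 at b ∈ {1, 4}.
The Hessian is diagonal: diag(C_aa, C_bb). Second derivatives: C_aa(0)=-32, C_aa(2)=16, C_aa(4)=-32; C_bb(1)=54, C_bb(4)=-54.
Saddle points occur where the two diagonal entries have opposite signs: (0, 1), (2, 4), (4, 1). Count: 3.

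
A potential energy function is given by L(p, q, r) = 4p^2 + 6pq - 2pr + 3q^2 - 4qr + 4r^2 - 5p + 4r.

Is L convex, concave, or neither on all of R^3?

convex

L is quadratic, so its Hessian is the constant matrix H = [[8, 6, -2], [6, 6, -4], [-2, -4, 8]].
Leading principal minors: 8, 12, 40.
All positive ⇒ H ≻ 0 ⇒ convex.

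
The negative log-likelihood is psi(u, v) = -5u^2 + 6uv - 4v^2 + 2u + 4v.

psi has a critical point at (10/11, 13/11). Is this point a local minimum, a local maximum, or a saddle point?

local maximum

The Hessian of psi is constant: H = [[-10, 6], [6, -8]].
det(H) = (-10)·(-8) − 6² = 44.
det(H) > 0 and tr(H) = -18 < 0, so H is negative definite and the point is a local maximum.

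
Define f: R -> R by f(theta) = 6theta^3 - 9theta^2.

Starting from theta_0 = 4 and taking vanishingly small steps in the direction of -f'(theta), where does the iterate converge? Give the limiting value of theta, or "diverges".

f'(theta) = 18theta(theta - 1), so f'(4) = 216.
Gradient descent moves in the -f' direction, i.e. theta is decreasing.
The nearest critical point in that direction is theta = 1, where f'' = 18 > 0 (a local minimum). The iterate converges there.

1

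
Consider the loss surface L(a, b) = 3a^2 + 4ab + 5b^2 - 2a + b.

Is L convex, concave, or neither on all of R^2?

L is quadratic, so its Hessian is the constant matrix H = [[6, 4], [4, 10]].
det(H) = 44, tr(H) = 16.
det(H) > 0 and tr(H) > 0, so H is positive definite everywhere: convex.

convex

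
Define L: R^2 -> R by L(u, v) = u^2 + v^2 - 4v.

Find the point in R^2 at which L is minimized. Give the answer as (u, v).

L(u,v) separates as P(u) + Q(v), so its minimum is min P + min Q.
P'(u) = 2u vanishes at u ∈ {0}; Q'(v) = 2v - 4 vanishes at v ∈ {2}.
Local minima of P (where P''>0): P(0)=0. Local minima of Q: Q(2)=-4.
So the global minimum of L is P(0) + Q(2) = 0 − 4 = -4, attained at (0, 2).

(0, 2)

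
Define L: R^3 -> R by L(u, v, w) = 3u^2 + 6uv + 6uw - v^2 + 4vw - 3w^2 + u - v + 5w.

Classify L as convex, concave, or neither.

L is quadratic, so its Hessian is the constant matrix H = [[6, 6, 6], [6, -2, 4], [6, 4, -6]].
Leading principal minors: 6, -48, 552.
Neither pattern holds ⇒ H is indefinite ⇒ neither convex nor concave.

neither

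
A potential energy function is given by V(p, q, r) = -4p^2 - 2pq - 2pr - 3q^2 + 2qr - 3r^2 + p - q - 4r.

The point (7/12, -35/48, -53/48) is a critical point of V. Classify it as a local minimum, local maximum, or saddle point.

local maximum

The Hessian is constant: H = [[-8, -2, -2], [-2, -6, 2], [-2, 2, -6]].
Leading principal minors: Δ₁ = -8, Δ₂ = 44, Δ₃ = -192.
The minors alternate sign starting negative (−, +, −), so H is negative definite: a local maximum.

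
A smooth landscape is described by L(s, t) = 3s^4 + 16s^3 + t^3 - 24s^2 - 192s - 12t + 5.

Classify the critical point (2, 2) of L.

The mixed partial ∂²L/∂s∂t is 0, so the Hessian at any point is diag(L_ss, L_tt) = diag(12(3s^2 + 8s - 4), 6t).
At (2, 2): H = diag(288, 12).
Both eigenvalues are positive, so H is positive definite: a local minimum.

local minimum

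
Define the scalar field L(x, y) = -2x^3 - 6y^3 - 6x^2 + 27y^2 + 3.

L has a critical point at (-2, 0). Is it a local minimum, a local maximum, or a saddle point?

local minimum

The mixed partial ∂²L/∂x∂y is 0, so the Hessian at any point is diag(L_xx, L_yy) = diag(-12(x + 1), 18(-2y + 3)).
At (-2, 0): H = diag(12, 54).
Both eigenvalues are positive, so H is positive definite: a local minimum.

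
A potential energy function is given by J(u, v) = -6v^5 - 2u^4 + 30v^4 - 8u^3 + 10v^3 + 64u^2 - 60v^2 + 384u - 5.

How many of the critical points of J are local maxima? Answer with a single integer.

4

J separates as a function of u plus a function of v, so ∇J=0 decouples.
∂J/∂u = -8(u - 4)(u + 3)(u + 4) = 0 at u ∈ {-4, -3, 4}; ∂J/∂v = -30v(v - 4)(v - 1)(v + 1) = 0 at v ∈ {-1, 0, 1, 4}.
The Hessian is diagonal: diag(J_uu, J_vv). Second derivatives: J_uu(-4)=-64, J_uu(-3)=56, J_uu(4)=-448; J_vv(-1)=300, J_vv(0)=-120, J_vv(1)=180, J_vv(4)=-1800.
Local maxima occur where both diagonal entries negative: (-4, 0), (-4, 4), (4, 0), (4, 4). Count: 4.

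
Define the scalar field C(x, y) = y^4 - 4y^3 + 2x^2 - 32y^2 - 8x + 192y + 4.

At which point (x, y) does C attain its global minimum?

C(x,y) separates as P(x) + Q(y) + 4, so its minimum is min P + min Q + 4.
P'(x) = 4x - 8 vanishes at x ∈ {2}; Q'(y) = 4(y - 4)(y - 3)(y + 4) vanishes at y ∈ {-4, 3, 4}.
Local minima of P (where P''>0): P(2)=-8. Local minima of Q: Q(-4)=-768, Q(4)=256.
So the global minimum of C is P(2) + Q(-4) + 4 = -8 − 768 + 4 = -772, attained at (2, -4).

(2, -4)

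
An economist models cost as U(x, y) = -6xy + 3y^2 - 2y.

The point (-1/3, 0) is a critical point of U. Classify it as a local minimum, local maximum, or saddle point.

The Hessian of U is constant: H = [[0, -6], [-6, 6]].
det(H) = 0·6 − (-6)² = -36.
Since det(H) < 0, H is indefinite and the critical point is a saddle point.

saddle point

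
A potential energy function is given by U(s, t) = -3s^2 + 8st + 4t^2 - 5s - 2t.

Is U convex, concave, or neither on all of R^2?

U is quadratic, so its Hessian is the constant matrix H = [[-6, 8], [8, 8]].
det(H) = -112, tr(H) = 2.
det(H) < 0, so H is indefinite: neither convex nor concave.

neither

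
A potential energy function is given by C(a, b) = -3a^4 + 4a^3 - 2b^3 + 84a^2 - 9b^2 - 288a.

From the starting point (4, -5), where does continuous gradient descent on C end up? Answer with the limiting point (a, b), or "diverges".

C is separable, so gradient descent decouples: a follows -∂C/∂a, b follows -∂C/∂b.
∂C/∂a = -12(a - 3)(a - 2)(a + 4); at a=4 this is -192, so a increases.
∂C/∂b = -6b(b + 3); at b=-5 this is -60, so b increases.
The a-coordinate has no critical point in that direction and runs off to infinity.

diverges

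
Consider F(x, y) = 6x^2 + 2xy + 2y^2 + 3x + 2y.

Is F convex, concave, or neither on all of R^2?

F is quadratic, so its Hessian is the constant matrix H = [[12, 2], [2, 4]].
det(H) = 44, tr(H) = 16.
det(H) > 0 and tr(H) > 0, so H is positive definite everywhere: convex.

convex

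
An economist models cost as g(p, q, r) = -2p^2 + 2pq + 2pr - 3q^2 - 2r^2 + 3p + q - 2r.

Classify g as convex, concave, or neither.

g is quadratic, so its Hessian is the constant matrix H = [[-4, 2, 2], [2, -6, 0], [2, 0, -4]].
Leading principal minors: -4, 20, -56.
Signs alternate −, +, − ⇒ H ≺ 0 ⇒ concave.

concave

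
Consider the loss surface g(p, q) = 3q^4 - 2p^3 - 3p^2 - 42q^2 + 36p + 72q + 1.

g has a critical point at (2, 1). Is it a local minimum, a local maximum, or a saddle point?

The mixed partial ∂²g/∂p∂q is 0, so the Hessian at any point is diag(g_pp, g_qq) = diag(-6(2p + 1), 12(3q^2 - 7)).
At (2, 1): H = diag(-30, -48).
Both eigenvalues are negative, so H is negative definite: a local maximum.

local maximum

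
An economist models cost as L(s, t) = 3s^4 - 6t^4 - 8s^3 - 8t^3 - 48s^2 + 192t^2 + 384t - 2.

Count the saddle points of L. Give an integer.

5

L separates as a function of s plus a function of t, so ∇L=0 decouples.
∂L/∂s = 12s(s - 4)(s + 2) = 0 at s ∈ {-2, 0, 4}; ∂L/∂t = -24(t - 4)(t + 1)(t + 4) = 0 at t ∈ {-4, -1, 4}.
The Hessian is diagonal: diag(L_ss, L_tt). Second derivatives: L_ss(-2)=144, L_ss(0)=-96, L_ss(4)=288; L_tt(-4)=-576, L_tt(-1)=360, L_tt(4)=-960.
Saddle points occur where the two diagonal entries have opposite signs: (-2, -4), (-2, 4), (0, -1), (4, -4), (4, 4). Count: 5.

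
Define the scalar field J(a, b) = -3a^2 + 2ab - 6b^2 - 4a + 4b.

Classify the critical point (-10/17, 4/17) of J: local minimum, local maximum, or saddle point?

The Hessian of J is constant: H = [[-6, 2], [2, -12]].
det(H) = (-6)·(-12) − 2² = 68.
det(H) > 0 and tr(H) = -18 < 0, so H is negative definite and the point is a local maximum.

local maximum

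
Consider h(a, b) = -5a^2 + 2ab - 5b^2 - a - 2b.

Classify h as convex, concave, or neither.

h is quadratic, so its Hessian is the constant matrix H = [[-10, 2], [2, -10]].
det(H) = 96, tr(H) = -20.
det(H) > 0 and tr(H) < 0, so H is negative definite everywhere: concave.

concave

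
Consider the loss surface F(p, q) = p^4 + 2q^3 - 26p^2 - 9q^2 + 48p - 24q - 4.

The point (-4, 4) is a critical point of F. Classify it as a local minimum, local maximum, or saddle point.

The mixed partial ∂²F/∂p∂q is 0, so the Hessian at any point is diag(F_pp, F_qq) = diag(4(3p^2 - 13), 6(2q - 3)).
At (-4, 4): H = diag(140, 30).
Both eigenvalues are positive, so H is positive definite: a local minimum.

local minimum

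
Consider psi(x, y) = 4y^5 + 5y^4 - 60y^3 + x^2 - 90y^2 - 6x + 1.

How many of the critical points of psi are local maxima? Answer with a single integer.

0

psi separates as a function of x plus a function of y, so ∇psi=0 decouples.
∂psi/∂x = 2(x - 3) = 0 at x ∈ {3}; ∂psi/∂y = 20y(y - 3)(y + 1)(y + 3) = 0 at y ∈ {-3, -1, 0, 3}.
The Hessian is diagonal: diag(psi_xx, psi_yy). Second derivatives: psi_xx(3)=2; psi_yy(-3)=-720, psi_yy(-1)=160, psi_yy(0)=-180, psi_yy(3)=1440.
Local maxima occur where both diagonal entries negative: none. Count: 0.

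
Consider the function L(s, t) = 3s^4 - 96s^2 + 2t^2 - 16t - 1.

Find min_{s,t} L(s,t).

-801

L(s,t) separates as P(s) + Q(t) − 1, so its minimum is min P + min Q − 1.
P'(s) = 12s(s - 4)(s + 4) vanishes at s ∈ {-4, 0, 4}; Q'(t) = 4(t - 4) vanishes at t ∈ {4}.
Local minima of P (where P''>0): P(-4)=-768, P(4)=-768. Local minima of Q: Q(4)=-32.
So the global minimum of L is P(-4) + Q(4) − 1 = -768 − 32 − 1 = -801, attained at (-4, 4).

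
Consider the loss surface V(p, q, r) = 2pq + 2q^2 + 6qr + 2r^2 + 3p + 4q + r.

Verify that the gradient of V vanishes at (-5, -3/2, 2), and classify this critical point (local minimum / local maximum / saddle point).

saddle point

∇V = (2q + 3, 2p + 4q + 6r + 4, 6q + 4r + 1); substituting (-5, -3/2, 2) gives ∇V = (0, 0, 0), so (-5, -3/2, 2) is indeed a critical point.
The Hessian is constant: H = [[0, 2, 0], [2, 4, 6], [0, 6, 4]].
Leading principal minors: Δ₁ = 0, Δ₂ = -4, Δ₃ = -16.
The minors fit neither the all-positive nor the alternating-sign pattern, so H is indefinite: a saddle point.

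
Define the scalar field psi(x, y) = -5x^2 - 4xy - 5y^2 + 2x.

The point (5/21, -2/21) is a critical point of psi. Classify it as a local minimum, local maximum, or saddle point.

local maximum

The Hessian of psi is constant: H = [[-10, -4], [-4, -10]].
det(H) = (-10)·(-10) − (-4)² = 84.
det(H) > 0 and tr(H) = -20 < 0, so H is negative definite and the point is a local maximum.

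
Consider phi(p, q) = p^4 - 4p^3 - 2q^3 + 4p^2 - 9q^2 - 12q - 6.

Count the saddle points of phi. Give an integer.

phi separates as a function of p plus a function of q, so ∇phi=0 decouples.
∂phi/∂p = 4p(p - 2)(p - 1) = 0 at p ∈ {0, 1, 2}; ∂phi/∂q = -6(q + 1)(q + 2) = 0 at q ∈ {-2, -1}.
The Hessian is diagonal: diag(phi_pp, phi_qq). Second derivatives: phi_pp(0)=8, phi_pp(1)=-4, phi_pp(2)=8; phi_qq(-2)=6, phi_qq(-1)=-6.
Saddle points occur where the two diagonal entries have opposite signs: (0, -1), (1, -2), (2, -1). Count: 3.

3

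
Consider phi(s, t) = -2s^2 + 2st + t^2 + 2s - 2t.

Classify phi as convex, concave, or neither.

phi is quadratic, so its Hessian is the constant matrix H = [[-4, 2], [2, 2]].
det(H) = -12, tr(H) = -2.
det(H) < 0, so H is indefinite: neither convex nor concave.

neither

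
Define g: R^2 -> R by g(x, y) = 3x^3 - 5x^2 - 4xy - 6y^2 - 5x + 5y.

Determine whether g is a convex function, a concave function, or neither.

The term 3x^3 is cubic, so the Hessian is not constant.
∂²g/∂x² = 18x - 10, which takes both signs as x varies (negative for sufficiently negative x). A diagonal entry of the Hessian changing sign means the Hessian is neither positive- nor negative-semidefinite on all of R^2.

neither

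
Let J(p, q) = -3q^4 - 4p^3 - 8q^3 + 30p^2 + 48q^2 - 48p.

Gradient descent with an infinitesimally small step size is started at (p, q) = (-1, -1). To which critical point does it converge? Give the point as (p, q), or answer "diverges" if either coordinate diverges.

(1, 0)

J is separable, so gradient descent decouples: p follows -∂J/∂p, q follows -∂J/∂q.
∂J/∂p = -12(p - 4)(p - 1); at p=-1 this is -120, so p increases.
∂J/∂q = -12q(q - 2)(q + 4); at q=-1 this is -108, so q increases.
p converges to its nearest critical value 1 (a local min of the p-part); q converges to 0. The iterate converges to (1, 0).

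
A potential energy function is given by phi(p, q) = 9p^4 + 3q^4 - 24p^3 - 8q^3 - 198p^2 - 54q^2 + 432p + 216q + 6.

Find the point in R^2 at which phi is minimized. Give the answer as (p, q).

(-3, -3)

phi(p,q) separates as A(p) + B(q) + 6, so its minimum is min A + min B + 6.
A'(p) = 36(p - 4)(p - 1)(p + 3) vanishes at p ∈ {-3, 1, 4}; B'(q) = 12(q - 3)(q - 2)(q + 3) vanishes at q ∈ {-3, 2, 3}.
Local minima of A (where A''>0): A(-3)=-1701, A(4)=-672. Local minima of B: B(-3)=-675, B(3)=189.
So the global minimum of phi is A(-3) + B(-3) + 6 = -1701 − 675 + 6 = -2370, attained at (-3, -3).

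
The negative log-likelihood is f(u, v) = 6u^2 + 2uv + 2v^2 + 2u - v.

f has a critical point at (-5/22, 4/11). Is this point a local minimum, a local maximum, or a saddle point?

local minimum

The Hessian of f is constant: H = [[12, 2], [2, 4]].
det(H) = 12·4 − 2² = 44.
det(H) > 0 and tr(H) = 16 > 0, so H is positive definite and the point is a local minimum.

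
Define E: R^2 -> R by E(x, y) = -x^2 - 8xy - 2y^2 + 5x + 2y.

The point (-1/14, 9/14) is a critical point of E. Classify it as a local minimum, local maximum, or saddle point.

The Hessian of E is constant: H = [[-2, -8], [-8, -4]].
det(H) = (-2)·(-4) − (-8)² = -56.
Since det(H) < 0, H is indefinite and the critical point is a saddle point.

saddle point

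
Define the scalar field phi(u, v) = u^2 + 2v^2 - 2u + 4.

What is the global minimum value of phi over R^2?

3

phi(u,v) separates as P(u) + Q(v) + 4, so its minimum is min P + min Q + 4.
P'(u) = 2u - 2 vanishes at u ∈ {1}; Q'(v) = 4v vanishes at v ∈ {0}.
Local minima of P (where P''>0): P(1)=-1. Local minima of Q: Q(0)=0.
So the global minimum of phi is P(1) + Q(0) + 4 = -1 + 0 + 4 = 3, attained at (1, 0).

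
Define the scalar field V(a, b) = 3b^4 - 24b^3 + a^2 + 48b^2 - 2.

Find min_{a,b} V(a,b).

-2

V(a,b) separates as P(a) + Q(b) − 2, so its minimum is min P + min Q − 2.
P'(a) = 2a vanishes at a ∈ {0}; Q'(b) = 12b(b - 4)(b - 2) vanishes at b ∈ {0, 2, 4}.
Local minima of P (where P''>0): P(0)=0. Local minima of Q: Q(0)=0, Q(4)=0.
So the global minimum of V is P(0) + Q(0) − 2 = 0 + 0 − 2 = -2, attained at (0, 0).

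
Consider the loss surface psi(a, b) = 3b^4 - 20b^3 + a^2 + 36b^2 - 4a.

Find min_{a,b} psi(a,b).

psi(a,b) separates as P(a) + Q(b), so its minimum is min P + min Q.
P'(a) = 2a - 4 vanishes at a ∈ {2}; Q'(b) = 12b(b - 3)(b - 2) vanishes at b ∈ {0, 2, 3}.
Local minima of P (where P''>0): P(2)=-4. Local minima of Q: Q(0)=0, Q(3)=27.
So the global minimum of psi is P(2) + Q(0) = -4 + 0 = -4, attained at (2, 0).

-4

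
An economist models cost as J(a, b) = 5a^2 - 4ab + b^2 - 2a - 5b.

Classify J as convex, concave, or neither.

J is quadratic, so its Hessian is the constant matrix H = [[10, -4], [-4, 2]].
det(H) = 4, tr(H) = 12.
det(H) > 0 and tr(H) > 0, so H is positive definite everywhere: convex.

convex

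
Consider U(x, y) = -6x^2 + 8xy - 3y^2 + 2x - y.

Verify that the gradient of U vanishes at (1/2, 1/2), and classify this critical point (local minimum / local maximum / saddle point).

∇U = (-12x + 8y + 2, 8x - 6y - 1); substituting (1/2, 1/2) gives ∇U = (0, 0), so (1/2, 1/2) is indeed a critical point.
The Hessian of U is constant: H = [[-12, 8], [8, -6]].
det(H) = (-12)·(-6) − 8² = 8.
det(H) > 0 and tr(H) = -18 < 0, so H is negative definite and the point is a local maximum.

local maximum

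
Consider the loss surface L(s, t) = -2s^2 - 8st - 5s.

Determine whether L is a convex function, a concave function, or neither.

L is quadratic, so its Hessian is the constant matrix H = [[-4, -8], [-8, 0]].
det(H) = -64, tr(H) = -4.
det(H) < 0, so H is indefinite: neither convex nor concave.

neither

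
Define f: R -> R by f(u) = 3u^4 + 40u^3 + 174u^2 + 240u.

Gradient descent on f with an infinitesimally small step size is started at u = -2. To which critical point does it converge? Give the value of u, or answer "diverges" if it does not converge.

f'(u) = 12(u + 1)(u + 4)(u + 5), so f'(-2) = -72.
Gradient descent moves in the -f' direction, i.e. u is increasing.
The nearest critical point in that direction is u = -1, where f'' = 144 > 0 (a local minimum). The iterate converges there.

-1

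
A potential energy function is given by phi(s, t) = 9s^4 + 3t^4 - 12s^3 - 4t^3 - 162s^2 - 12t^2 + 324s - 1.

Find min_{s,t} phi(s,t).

-1410

phi(s,t) separates as P(s) + Q(t) − 1, so its minimum is min P + min Q − 1.
P'(s) = 36(s - 3)(s - 1)(s + 3) vanishes at s ∈ {-3, 1, 3}; Q'(t) = 12t(t - 2)(t + 1) vanishes at t ∈ {-1, 0, 2}.
Local minima of P (where P''>0): P(-3)=-1377, P(3)=-81. Local minima of Q: Q(-1)=-5, Q(2)=-32.
So the global minimum of phi is P(-3) + Q(2) − 1 = -1377 − 32 − 1 = -1410, attained at (-3, 2).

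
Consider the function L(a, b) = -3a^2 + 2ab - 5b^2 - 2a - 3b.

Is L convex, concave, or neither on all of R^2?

concave

L is quadratic, so its Hessian is the constant matrix H = [[-6, 2], [2, -10]].
det(H) = 56, tr(H) = -16.
det(H) > 0 and tr(H) < 0, so H is negative definite everywhere: concave.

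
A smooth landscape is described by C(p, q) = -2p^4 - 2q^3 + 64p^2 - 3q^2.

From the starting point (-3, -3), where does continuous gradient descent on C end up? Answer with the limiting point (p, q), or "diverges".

C is separable, so gradient descent decouples: p follows -∂C/∂p, q follows -∂C/∂q.
∂C/∂p = -8p(p - 4)(p + 4); at p=-3 this is -168, so p increases.
∂C/∂q = -6q(q + 1); at q=-3 this is -36, so q increases.
p converges to its nearest critical value 0 (a local min of the p-part); q converges to -1. The iterate converges to (0, -1).

(0, -1)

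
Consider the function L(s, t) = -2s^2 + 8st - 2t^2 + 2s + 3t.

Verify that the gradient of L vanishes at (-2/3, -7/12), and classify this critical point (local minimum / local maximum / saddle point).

saddle point

∇L = (-4s + 8t + 2, 8s - 4t + 3); substituting (-2/3, -7/12) gives ∇L = (0, 0), so (-2/3, -7/12) is indeed a critical point.
The Hessian of L is constant: H = [[-4, 8], [8, -4]].
det(H) = (-4)·(-4) − 8² = -48.
Since det(H) < 0, H is indefinite and the critical point is a saddle point.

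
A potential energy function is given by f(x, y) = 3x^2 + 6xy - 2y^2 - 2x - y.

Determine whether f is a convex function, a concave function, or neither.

f is quadratic, so its Hessian is the constant matrix H = [[6, 6], [6, -4]].
det(H) = -60, tr(H) = 2.
det(H) < 0, so H is indefinite: neither convex nor concave.

neither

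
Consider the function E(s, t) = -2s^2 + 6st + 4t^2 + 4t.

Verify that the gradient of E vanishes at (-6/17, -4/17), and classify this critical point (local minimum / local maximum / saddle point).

saddle point

∇E = (-4s + 6t, 6s + 8t + 4); substituting (-6/17, -4/17) gives ∇E = (0, 0), so (-6/17, -4/17) is indeed a critical point.
The Hessian of E is constant: H = [[-4, 6], [6, 8]].
det(H) = (-4)·8 − 6² = -68.
Since det(H) < 0, H is indefinite and the critical point is a saddle point.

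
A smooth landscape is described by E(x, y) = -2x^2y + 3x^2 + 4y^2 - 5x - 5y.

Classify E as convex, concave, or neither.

The term -2x^2y is cubic, so the Hessian is not constant.
∂²E/∂x² = -4y + 6, which takes both signs as y varies (negative for sufficiently large y). A diagonal entry of the Hessian changing sign means the Hessian is neither positive- nor negative-semidefinite on all of R^2.

neither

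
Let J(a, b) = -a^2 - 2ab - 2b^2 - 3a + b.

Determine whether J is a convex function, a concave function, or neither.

concave

J is quadratic, so its Hessian is the constant matrix H = [[-2, -2], [-2, -4]].
det(H) = 4, tr(H) = -6.
det(H) > 0 and tr(H) < 0, so H is negative definite everywhere: concave.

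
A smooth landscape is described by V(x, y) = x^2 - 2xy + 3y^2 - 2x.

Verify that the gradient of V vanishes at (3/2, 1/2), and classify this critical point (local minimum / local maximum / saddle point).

local minimum

∇V = (2x - 2y - 2, -2x + 6y); substituting (3/2, 1/2) gives ∇V = (0, 0), so (3/2, 1/2) is indeed a critical point.
The Hessian of V is constant: H = [[2, -2], [-2, 6]].
det(H) = 2·6 − (-2)² = 8.
det(H) > 0 and tr(H) = 8 > 0, so H is positive definite and the point is a local minimum.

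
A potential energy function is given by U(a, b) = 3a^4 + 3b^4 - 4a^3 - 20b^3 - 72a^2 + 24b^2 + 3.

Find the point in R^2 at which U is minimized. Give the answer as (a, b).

(4, 4)

U(a,b) separates as P(a) + Q(b) + 3, so its minimum is min P + min Q + 3.
P'(a) = 12a(a - 4)(a + 3) vanishes at a ∈ {-3, 0, 4}; Q'(b) = 12b(b - 4)(b - 1) vanishes at b ∈ {0, 1, 4}.
Local minima of P (where P''>0): P(-3)=-297, P(4)=-640. Local minima of Q: Q(0)=0, Q(4)=-128.
So the global minimum of U is P(4) + Q(4) + 3 = -640 − 128 + 3 = -765, attained at (4, 4).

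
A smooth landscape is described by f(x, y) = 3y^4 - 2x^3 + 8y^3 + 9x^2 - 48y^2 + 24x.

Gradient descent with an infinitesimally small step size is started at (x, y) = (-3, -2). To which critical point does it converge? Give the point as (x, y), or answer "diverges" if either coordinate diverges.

f is separable, so gradient descent decouples: x follows -∂f/∂x, y follows -∂f/∂y.
∂f/∂x = -6(x - 4)(x + 1); at x=-3 this is -84, so x increases.
∂f/∂y = 12y(y - 2)(y + 4); at y=-2 this is 192, so y decreases.
x converges to its nearest critical value -1 (a local min of the x-part); y converges to -4. The iterate converges to (-1, -4).

(-1, -4)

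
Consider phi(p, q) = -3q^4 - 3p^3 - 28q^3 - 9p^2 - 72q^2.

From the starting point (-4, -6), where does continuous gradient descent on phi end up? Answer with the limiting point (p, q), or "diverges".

phi is separable, so gradient descent decouples: p follows -∂phi/∂p, q follows -∂phi/∂q.
∂phi/∂p = -9p(p + 2); at p=-4 this is -72, so p increases.
∂phi/∂q = -12q(q + 3)(q + 4); at q=-6 this is 432, so q decreases.
The q-coordinate has no critical point in that direction and runs off to infinity.

diverges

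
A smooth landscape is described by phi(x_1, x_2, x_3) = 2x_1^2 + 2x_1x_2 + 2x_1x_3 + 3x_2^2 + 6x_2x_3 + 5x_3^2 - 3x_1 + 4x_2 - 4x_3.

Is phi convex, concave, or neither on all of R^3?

convex

phi is quadratic, so its Hessian is the constant matrix H = [[4, 2, 2], [2, 6, 6], [2, 6, 10]].
Leading principal minors: 4, 20, 80.
All positive ⇒ H ≻ 0 ⇒ convex.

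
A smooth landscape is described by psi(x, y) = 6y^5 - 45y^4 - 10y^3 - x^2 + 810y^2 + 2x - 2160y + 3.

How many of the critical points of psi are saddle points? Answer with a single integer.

2

psi separates as a function of x plus a function of y, so ∇psi=0 decouples.
∂psi/∂x = -2(x - 1) = 0 at x ∈ {1}; ∂psi/∂y = 30(y - 4)(y - 3)(y - 2)(y + 3) = 0 at y ∈ {-3, 2, 3, 4}.
The Hessian is diagonal: diag(psi_xx, psi_yy). Second derivatives: psi_xx(1)=-2; psi_yy(-3)=-6300, psi_yy(2)=300, psi_yy(3)=-180, psi_yy(4)=420.
Saddle points occur where the two diagonal entries have opposite signs: (1, 2), (1, 4). Count: 2.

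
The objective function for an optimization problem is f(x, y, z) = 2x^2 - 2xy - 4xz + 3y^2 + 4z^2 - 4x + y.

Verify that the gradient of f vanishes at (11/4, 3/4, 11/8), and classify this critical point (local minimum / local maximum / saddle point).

∇f = (4x - 2y - 4z - 4, -2x + 6y + 1, -4x + 8z); substituting (11/4, 3/4, 11/8) gives ∇f = (0, 0, 0), so (11/4, 3/4, 11/8) is indeed a critical point.
The Hessian is constant: H = [[4, -2, -4], [-2, 6, 0], [-4, 0, 8]].
Leading principal minors: Δ₁ = 4, Δ₂ = 20, Δ₃ = 64.
All leading minors are positive, so H is positive definite: a local minimum.

local minimum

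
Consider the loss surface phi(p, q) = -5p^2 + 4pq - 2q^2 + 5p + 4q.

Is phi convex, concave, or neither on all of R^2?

concave

phi is quadratic, so its Hessian is the constant matrix H = [[-10, 4], [4, -4]].
det(H) = 24, tr(H) = -14.
det(H) > 0 and tr(H) < 0, so H is negative definite everywhere: concave.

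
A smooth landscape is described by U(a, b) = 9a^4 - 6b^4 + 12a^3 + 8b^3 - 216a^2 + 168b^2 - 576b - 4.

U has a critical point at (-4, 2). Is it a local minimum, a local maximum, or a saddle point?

The mixed partial ∂²U/∂a∂b is 0, so the Hessian at any point is diag(U_aa, U_bb) = diag(36(3a^2 + 2a - 12), 24(-3b^2 + 2b + 14)).
At (-4, 2): H = diag(1008, 144).
Both eigenvalues are positive, so H is positive definite: a local minimum.

local minimum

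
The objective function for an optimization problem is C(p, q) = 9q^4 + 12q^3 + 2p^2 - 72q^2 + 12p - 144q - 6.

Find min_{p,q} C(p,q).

-360

C(p,q) separates as A(p) + B(q) − 6, so its minimum is min A + min B − 6.
A'(p) = 4p + 12 vanishes at p ∈ {-3}; B'(q) = 36(q - 2)(q + 1)(q + 2) vanishes at q ∈ {-2, -1, 2}.
Local minima of A (where A''>0): A(-3)=-18. Local minima of B: B(-2)=48, B(2)=-336.
So the global minimum of C is A(-3) + B(2) − 6 = -18 − 336 − 6 = -360, attained at (-3, 2).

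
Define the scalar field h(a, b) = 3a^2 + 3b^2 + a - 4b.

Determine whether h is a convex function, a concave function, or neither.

h is quadratic, so its Hessian is the constant matrix H = [[6, 0], [0, 6]].
det(H) = 36, tr(H) = 12.
det(H) > 0 and tr(H) > 0, so H is positive definite everywhere: convex.

convex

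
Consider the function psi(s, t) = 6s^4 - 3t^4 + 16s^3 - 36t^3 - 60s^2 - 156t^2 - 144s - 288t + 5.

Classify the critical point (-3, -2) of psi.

The mixed partial ∂²psi/∂s∂t is 0, so the Hessian at any point is diag(psi_ss, psi_tt) = diag(24(3s^2 + 4s - 5), -12(3t^2 + 18t + 26)).
At (-3, -2): H = diag(240, -24).
The eigenvalues have opposite signs, so H is indefinite: a saddle point.

saddle point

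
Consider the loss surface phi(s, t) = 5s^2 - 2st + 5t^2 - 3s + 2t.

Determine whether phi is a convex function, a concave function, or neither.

phi is quadratic, so its Hessian is the constant matrix H = [[10, -2], [-2, 10]].
det(H) = 96, tr(H) = 20.
det(H) > 0 and tr(H) > 0, so H is positive definite everywhere: convex.

convex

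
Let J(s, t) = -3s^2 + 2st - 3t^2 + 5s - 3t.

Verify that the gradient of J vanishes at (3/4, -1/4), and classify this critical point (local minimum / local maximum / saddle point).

local maximum

∇J = (-6s + 2t + 5, 2s - 6t - 3); substituting (3/4, -1/4) gives ∇J = (0, 0), so (3/4, -1/4) is indeed a critical point.
The Hessian of J is constant: H = [[-6, 2], [2, -6]].
det(H) = (-6)·(-6) − 2² = 32.
det(H) > 0 and tr(H) = -12 < 0, so H is negative definite and the point is a local maximum.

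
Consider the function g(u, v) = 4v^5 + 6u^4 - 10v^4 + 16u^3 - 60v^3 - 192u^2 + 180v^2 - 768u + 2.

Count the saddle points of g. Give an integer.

6

g separates as a function of u plus a function of v, so ∇g=0 decouples.
∂g/∂u = 24(u - 4)(u + 2)(u + 4) = 0 at u ∈ {-4, -2, 4}; ∂g/∂v = 20v(v - 3)(v - 2)(v + 3) = 0 at v ∈ {-3, 0, 2, 3}.
The Hessian is diagonal: diag(g_uu, g_vv). Second derivatives: g_uu(-4)=384, g_uu(-2)=-288, g_uu(4)=1152; g_vv(-3)=-1800, g_vv(0)=360, g_vv(2)=-200, g_vv(3)=360.
Saddle points occur where the two diagonal entries have opposite signs: (-4, -3), (-4, 2), (-2, 0), (-2, 3), (4, -3), (4, 2). Count: 6.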